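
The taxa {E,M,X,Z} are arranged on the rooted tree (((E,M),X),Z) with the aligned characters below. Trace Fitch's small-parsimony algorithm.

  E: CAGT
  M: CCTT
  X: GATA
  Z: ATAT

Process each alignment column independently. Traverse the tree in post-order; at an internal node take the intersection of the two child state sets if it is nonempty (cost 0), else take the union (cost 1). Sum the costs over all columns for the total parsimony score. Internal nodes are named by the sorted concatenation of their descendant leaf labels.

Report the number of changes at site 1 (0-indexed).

2

site 0, node EM: E={C} ∩ M={C} → {C} (+0)
site 0, node EMX: EM={C} ∪ X={G} → {C,G} (+1)
site 0, node EMXZ: EMX={C,G} ∪ Z={A} → {A,C,G} (+1)
site 1, node EM: E={A} ∪ M={C} → {A,C} (+1)
site 1, node EMX: EM={A,C} ∩ X={A} → {A} (+0)
site 1, node EMXZ: EMX={A} ∪ Z={T} → {A,T} (+1)
site 2, node EM: E={G} ∪ M={T} → {G,T} (+1)
site 2, node EMX: EM={G,T} ∩ X={T} → {T} (+0)
site 2, node EMXZ: EMX={T} ∪ Z={A} → {A,T} (+1)
site 3, node EM: E={T} ∩ M={T} → {T} (+0)
site 3, node EMX: EM={T} ∪ X={A} → {A,T} (+1)
site 3, node EMXZ: EMX={A,T} ∩ Z={T} → {T} (+0)
per-site changes: [2, 2, 2, 1]; total = 7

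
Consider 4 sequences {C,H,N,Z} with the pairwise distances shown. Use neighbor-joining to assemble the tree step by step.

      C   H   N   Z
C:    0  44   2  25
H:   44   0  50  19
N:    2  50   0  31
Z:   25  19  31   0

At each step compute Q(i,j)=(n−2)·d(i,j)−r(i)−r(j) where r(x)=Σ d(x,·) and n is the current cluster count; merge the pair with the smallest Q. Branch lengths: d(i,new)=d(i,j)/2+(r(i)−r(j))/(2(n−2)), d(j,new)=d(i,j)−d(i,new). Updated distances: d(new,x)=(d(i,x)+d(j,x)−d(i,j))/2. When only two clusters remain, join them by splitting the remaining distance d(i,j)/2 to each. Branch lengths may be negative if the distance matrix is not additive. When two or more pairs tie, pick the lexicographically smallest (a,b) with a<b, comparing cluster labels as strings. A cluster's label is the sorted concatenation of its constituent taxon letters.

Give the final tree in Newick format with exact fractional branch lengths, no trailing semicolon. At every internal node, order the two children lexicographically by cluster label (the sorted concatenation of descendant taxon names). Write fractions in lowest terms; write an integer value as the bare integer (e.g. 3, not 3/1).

1. join C+N (d=2, Q=-150) ⇒ CN; edges |C|=-2, |N|=4
  updated: d(CN,H)=46, d(CN,Z)=27
2. join CN+H (d=46, Q=-92) ⇒ CHN; edges |CN|=27, |H|=19
  updated: d(CHN,Z)=0
3. join CHN+Z (d=0) ⇒ CHNZ; edges |CHN|=0, |Z|=0
final tree: (((C:-2,N:4):27,H:19):0,Z:0)
total length: 48

(((C:-2,N:4):27,H:19):0,Z:0)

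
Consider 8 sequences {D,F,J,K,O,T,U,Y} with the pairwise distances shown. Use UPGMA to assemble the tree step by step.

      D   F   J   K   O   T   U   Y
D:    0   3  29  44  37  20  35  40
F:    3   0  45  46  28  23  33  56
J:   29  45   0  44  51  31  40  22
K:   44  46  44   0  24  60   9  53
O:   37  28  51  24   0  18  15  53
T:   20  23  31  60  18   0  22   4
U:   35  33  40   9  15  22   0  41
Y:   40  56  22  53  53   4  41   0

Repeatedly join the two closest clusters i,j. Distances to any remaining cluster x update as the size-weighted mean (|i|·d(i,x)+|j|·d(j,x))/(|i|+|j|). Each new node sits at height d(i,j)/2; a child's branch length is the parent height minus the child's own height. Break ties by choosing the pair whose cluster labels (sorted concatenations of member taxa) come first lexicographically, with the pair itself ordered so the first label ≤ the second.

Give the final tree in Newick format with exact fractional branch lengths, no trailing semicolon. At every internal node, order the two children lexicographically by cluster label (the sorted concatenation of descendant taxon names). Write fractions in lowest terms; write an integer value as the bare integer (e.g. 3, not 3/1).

1. join D+F (d=3) ⇒ DF; edges |D|=3/2, |F|=3/2
  updated: d(DF,J)=37, d(DF,K)=45, d(DF,O)=65/2, d(DF,T)=43/2, d(DF,U)=34, d(DF,Y)=48
2. join T+Y (d=4) ⇒ TY; edges |T|=2, |Y|=2
  updated: d(DF,TY)=139/4, d(J,TY)=53/2, d(K,TY)=113/2, d(O,TY)=71/2, d(TY,U)=63/2
3. join K+U (d=9) ⇒ KU; edges |K|=9/2, |U|=9/2
  updated: d(DF,KU)=79/2, d(J,KU)=42, d(KU,O)=39/2, d(KU,TY)=44
4. join KU+O (d=39/2) ⇒ KOU; edges |KU|=21/4, |O|=39/4
  updated: d(DF,KOU)=223/6, d(J,KOU)=45, d(KOU,TY)=247/6
5. join J+TY (d=53/2) ⇒ JTY; edges |J|=53/4, |TY|=45/4
  updated: d(DF,JTY)=71/2, d(JTY,KOU)=382/9
6. join DF+JTY (d=71/2) ⇒ DFJTY; edges |DF|=65/4, |JTY|=9/2
  updated: d(DFJTY,KOU)=121/3
7. join DFJTY+KOU (d=121/3) ⇒ DFJKOTUY; edges |DFJTY|=29/12, |KOU|=125/12
final tree: (((D:3/2,F:3/2):65/4,(J:53/4,(T:2,Y:2):45/4):9/2):29/12,((K:9/2,U:9/2):21/4,O:39/4):125/12)
total length: 1069/12

(((D:3/2,F:3/2):65/4,(J:53/4,(T:2,Y:2):45/4):9/2):29/12,((K:9/2,U:9/2):21/4,O:39/4):125/12)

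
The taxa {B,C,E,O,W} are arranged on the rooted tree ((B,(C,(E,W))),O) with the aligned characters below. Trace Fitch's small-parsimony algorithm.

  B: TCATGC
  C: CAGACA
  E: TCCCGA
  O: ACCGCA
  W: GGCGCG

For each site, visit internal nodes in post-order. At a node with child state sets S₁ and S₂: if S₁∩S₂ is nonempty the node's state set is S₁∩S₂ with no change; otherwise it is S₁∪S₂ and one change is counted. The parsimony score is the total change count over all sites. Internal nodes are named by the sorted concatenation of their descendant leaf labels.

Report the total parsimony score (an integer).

14

EW@0: {T} ∪ {G} = {G,T} (union, +1)
CEW@0: {C} ∪ {G,T} = {C,G,T} (union, +1)
BCEW@0: {T} ∩ {C,G,T} = {T} (intersection, +0)
BCEOW@0: {T} ∪ {A} = {A,T} (union, +1)
EW@1: {C} ∪ {G} = {C,G} (union, +1)
CEW@1: {A} ∪ {C,G} = {A,C,G} (union, +1)
BCEW@1: {C} ∩ {A,C,G} = {C} (intersection, +0)
BCEOW@1: {C} ∩ {C} = {C} (intersection, +0)
EW@2: {C} ∩ {C} = {C} (intersection, +0)
CEW@2: {G} ∪ {C} = {C,G} (union, +1)
BCEW@2: {A} ∪ {C,G} = {A,C,G} (union, +1)
BCEOW@2: {A,C,G} ∩ {C} = {C} (intersection, +0)
EW@3: {C} ∪ {G} = {C,G} (union, +1)
CEW@3: {A} ∪ {C,G} = {A,C,G} (union, +1)
BCEW@3: {T} ∪ {A,C,G} = {A,C,G,T} (union, +1)
BCEOW@3: {A,C,G,T} ∩ {G} = {G} (intersection, +0)
EW@4: {G} ∪ {C} = {C,G} (union, +1)
CEW@4: {C} ∩ {C,G} = {C} (intersection, +0)
BCEW@4: {G} ∪ {C} = {C,G} (union, +1)
BCEOW@4: {C,G} ∩ {C} = {C} (intersection, +0)
EW@5: {A} ∪ {G} = {A,G} (union, +1)
CEW@5: {A} ∩ {A,G} = {A} (intersection, +0)
BCEW@5: {C} ∪ {A} = {A,C} (union, +1)
BCEOW@5: {A,C} ∩ {A} = {A} (intersection, +0)
per-site changes: [3, 2, 2, 3, 2, 2]; total = 14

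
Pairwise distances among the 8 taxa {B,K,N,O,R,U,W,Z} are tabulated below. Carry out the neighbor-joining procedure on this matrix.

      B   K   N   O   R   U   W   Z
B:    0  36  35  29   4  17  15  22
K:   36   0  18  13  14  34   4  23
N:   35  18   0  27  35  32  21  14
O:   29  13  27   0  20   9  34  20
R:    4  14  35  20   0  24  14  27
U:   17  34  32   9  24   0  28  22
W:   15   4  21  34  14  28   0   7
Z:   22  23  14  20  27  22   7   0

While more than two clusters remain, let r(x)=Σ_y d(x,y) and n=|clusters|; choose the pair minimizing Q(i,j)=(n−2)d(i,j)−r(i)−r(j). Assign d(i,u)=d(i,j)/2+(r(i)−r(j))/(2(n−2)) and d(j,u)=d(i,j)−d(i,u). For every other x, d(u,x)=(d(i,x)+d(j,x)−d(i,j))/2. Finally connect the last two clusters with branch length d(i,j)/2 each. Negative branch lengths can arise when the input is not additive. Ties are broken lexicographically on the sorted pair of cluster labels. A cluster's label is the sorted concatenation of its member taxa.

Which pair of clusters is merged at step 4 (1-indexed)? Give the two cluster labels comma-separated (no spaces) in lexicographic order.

K,W

1. join B+R (d=4, Q=-272) ⇒ BR; edges |B|=11/3, |R|=1/3
  updated: d(BR,K)=23, d(BR,N)=33, d(BR,O)=45/2, d(BR,U)=37/2, d(BR,W)=25/2, d(BR,Z)=45/2
2. join O+U (d=9, Q=-224) ⇒ OU; edges |O|=27/10, |U|=63/10
  updated: d(BR,OU)=16, d(K,OU)=19, d(N,OU)=25, d(OU,W)=53/2, d(OU,Z)=33/2
3. join BR+OU (d=16, Q=-146) ⇒ BORU; edges |BR|=17/2, |OU|=15/2
  updated: d(BORU,K)=13, d(BORU,N)=21, d(BORU,W)=23/2, d(BORU,Z)=23/2
4. join K+W (d=4, Q=-179/2) ⇒ KW; edges |K|=53/12, |W|=-5/12
  updated: d(BORU,KW)=41/4, d(KW,N)=35/2, d(KW,Z)=13
5. join BORU+KW (d=41/4, Q=-63) ⇒ BKORUW; edges |BORU|=45/8, |KW|=37/8
  updated: d(BKORUW,N)=113/8, d(BKORUW,Z)=57/8
6. join BKORUW+N (d=113/8, Q=-141/4) ⇒ BKNORUW; edges |BKORUW|=29/8, |N|=21/2
  updated: d(BKNORUW,Z)=7/2
7. join BKNORUW+Z (d=7/2) ⇒ BKNORUWZ; edges |BKNORUW|=7/4, |Z|=7/4
final tree: (((((B:11/3,R:1/3):17/2,(O:27/10,U:63/10):15/2):45/8,(K:53/12,W:-5/12):37/8):29/8,N:21/2):7/4,Z:7/4)
total length: 487/8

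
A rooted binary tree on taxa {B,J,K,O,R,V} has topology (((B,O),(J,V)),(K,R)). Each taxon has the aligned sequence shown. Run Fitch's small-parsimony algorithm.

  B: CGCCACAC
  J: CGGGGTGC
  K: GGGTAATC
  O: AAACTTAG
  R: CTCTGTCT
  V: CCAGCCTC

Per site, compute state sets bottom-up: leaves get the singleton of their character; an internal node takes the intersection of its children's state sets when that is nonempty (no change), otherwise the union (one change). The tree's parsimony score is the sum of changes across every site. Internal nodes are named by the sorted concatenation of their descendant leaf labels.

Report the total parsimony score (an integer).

site 0, node BO: B={C} ∪ O={A} → {A,C} (+1)
site 0, node JV: J={C} ∩ V={C} → {C} (+0)
site 0, node BJOV: BO={A,C} ∩ JV={C} → {C} (+0)
site 0, node KR: K={G} ∪ R={C} → {C,G} (+1)
site 0, node BJKORV: BJOV={C} ∩ KR={C,G} → {C} (+0)
site 1, node BO: B={G} ∪ O={A} → {A,G} (+1)
site 1, node JV: J={G} ∪ V={C} → {C,G} (+1)
site 1, node BJOV: BO={A,G} ∩ JV={C,G} → {G} (+0)
site 1, node KR: K={G} ∪ R={T} → {G,T} (+1)
site 1, node BJKORV: BJOV={G} ∩ KR={G,T} → {G} (+0)
site 2, node BO: B={C} ∪ O={A} → {A,C} (+1)
site 2, node JV: J={G} ∪ V={A} → {A,G} (+1)
site 2, node BJOV: BO={A,C} ∩ JV={A,G} → {A} (+0)
site 2, node KR: K={G} ∪ R={C} → {C,G} (+1)
site 2, node BJKORV: BJOV={A} ∪ KR={C,G} → {A,C,G} (+1)
site 3, node BO: B={C} ∩ O={C} → {C} (+0)
site 3, node JV: J={G} ∩ V={G} → {G} (+0)
site 3, node BJOV: BO={C} ∪ JV={G} → {C,G} (+1)
site 3, node KR: K={T} ∩ R={T} → {T} (+0)
site 3, node BJKORV: BJOV={C,G} ∪ KR={T} → {C,G,T} (+1)
site 4, node BO: B={A} ∪ O={T} → {A,T} (+1)
site 4, node JV: J={G} ∪ V={C} → {C,G} (+1)
site 4, node BJOV: BO={A,T} ∪ JV={C,G} → {A,C,G,T} (+1)
site 4, node KR: K={A} ∪ R={G} → {A,G} (+1)
site 4, node BJKORV: BJOV={A,C,G,T} ∩ KR={A,G} → {A,G} (+0)
site 5, node BO: B={C} ∪ O={T} → {C,T} (+1)
site 5, node JV: J={T} ∪ V={C} → {C,T} (+1)
site 5, node BJOV: BO={C,T} ∩ JV={C,T} → {C,T} (+0)
site 5, node KR: K={A} ∪ R={T} → {A,T} (+1)
site 5, node BJKORV: BJOV={C,T} ∩ KR={A,T} → {T} (+0)
site 6, node BO: B={A} ∩ O={A} → {A} (+0)
site 6, node JV: J={G} ∪ V={T} → {G,T} (+1)
site 6, node BJOV: BO={A} ∪ JV={G,T} → {A,G,T} (+1)
site 6, node KR: K={T} ∪ R={C} → {C,T} (+1)
site 6, node BJKORV: BJOV={A,G,T} ∩ KR={C,T} → {T} (+0)
site 7, node BO: B={C} ∪ O={G} → {C,G} (+1)
site 7, node JV: J={C} ∩ V={C} → {C} (+0)
site 7, node BJOV: BO={C,G} ∩ JV={C} → {C} (+0)
site 7, node KR: K={C} ∪ R={T} → {C,T} (+1)
site 7, node BJKORV: BJOV={C} ∩ KR={C,T} → {C} (+0)
per-site changes: [2, 3, 4, 2, 4, 3, 3, 2]; total = 23

23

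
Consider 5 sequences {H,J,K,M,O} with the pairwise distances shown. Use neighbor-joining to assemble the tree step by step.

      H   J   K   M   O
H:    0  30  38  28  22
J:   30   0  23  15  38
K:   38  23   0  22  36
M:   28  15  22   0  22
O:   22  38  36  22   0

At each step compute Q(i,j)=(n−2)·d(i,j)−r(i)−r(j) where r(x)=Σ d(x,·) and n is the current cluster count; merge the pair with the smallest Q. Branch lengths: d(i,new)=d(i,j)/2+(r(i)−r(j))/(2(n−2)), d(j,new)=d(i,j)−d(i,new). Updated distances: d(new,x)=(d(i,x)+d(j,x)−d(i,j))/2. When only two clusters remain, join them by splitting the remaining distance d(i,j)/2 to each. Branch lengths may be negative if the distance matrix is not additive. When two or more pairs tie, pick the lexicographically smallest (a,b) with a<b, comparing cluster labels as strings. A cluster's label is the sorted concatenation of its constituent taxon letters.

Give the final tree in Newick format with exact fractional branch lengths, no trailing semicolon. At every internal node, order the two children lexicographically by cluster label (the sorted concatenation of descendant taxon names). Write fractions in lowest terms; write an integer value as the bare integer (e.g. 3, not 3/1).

1. join H+O (d=22, Q=-170) ⇒ HO; edges |H|=11, |O|=11
  updated: d(HO,J)=23, d(HO,K)=26, d(HO,M)=14
2. join HO+M (d=14, Q=-86) ⇒ HMO; edges |HO|=10, |M|=4
  updated: d(HMO,J)=12, d(HMO,K)=17
3. join HMO+J (d=12, Q=-52) ⇒ HJMO; edges |HMO|=3, |J|=9
  updated: d(HJMO,K)=14
4. join HJMO+K (d=14) ⇒ HJKMO; edges |HJMO|=7, |K|=7
final tree: ((((H:11,O:11):10,M:4):3,J:9):7,K:7)
total length: 62

((((H:11,O:11):10,M:4):3,J:9):7,K:7)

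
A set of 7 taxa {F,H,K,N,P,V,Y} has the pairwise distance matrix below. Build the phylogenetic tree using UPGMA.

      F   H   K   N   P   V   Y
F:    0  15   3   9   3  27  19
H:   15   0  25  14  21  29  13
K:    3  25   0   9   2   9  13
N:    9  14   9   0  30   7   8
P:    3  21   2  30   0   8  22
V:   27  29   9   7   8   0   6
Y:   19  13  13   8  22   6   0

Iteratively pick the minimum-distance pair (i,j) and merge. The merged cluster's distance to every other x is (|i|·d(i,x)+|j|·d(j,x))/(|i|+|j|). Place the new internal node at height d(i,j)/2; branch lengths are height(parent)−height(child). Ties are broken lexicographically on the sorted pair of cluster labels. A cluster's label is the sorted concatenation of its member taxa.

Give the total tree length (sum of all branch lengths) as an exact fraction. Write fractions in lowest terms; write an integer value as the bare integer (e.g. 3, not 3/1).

1327/36

1. join K+P (d=2) ⇒ KP; edges |K|=1, |P|=1
  updated: d(F,KP)=3, d(H,KP)=23, d(KP,N)=39/2, d(KP,V)=17/2, d(KP,Y)=35/2
2. join F+KP (d=3) ⇒ FKP; edges |F|=3/2, |KP|=1/2
  updated: d(FKP,H)=61/3, d(FKP,N)=16, d(FKP,V)=44/3, d(FKP,Y)=18
3. join V+Y (d=6) ⇒ VY; edges |V|=3, |Y|=3
  updated: d(FKP,VY)=49/3, d(H,VY)=21, d(N,VY)=15/2
4. join N+VY (d=15/2) ⇒ NVY; edges |N|=15/4, |VY|=3/4
  updated: d(FKP,NVY)=146/9, d(H,NVY)=56/3
5. join FKP+NVY (d=146/9) ⇒ FKNPVY; edges |FKP|=119/18, |NVY|=157/36
  updated: d(FKNPVY,H)=39/2
6. join FKNPVY+H (d=39/2) ⇒ FHKNPVY; edges |FKNPVY|=59/36, |H|=39/4
final tree: (((F:3/2,(K:1,P:1):1/2):119/18,(N:15/4,(V:3,Y:3):3/4):157/36):59/36,H:39/4)
total length: 1327/36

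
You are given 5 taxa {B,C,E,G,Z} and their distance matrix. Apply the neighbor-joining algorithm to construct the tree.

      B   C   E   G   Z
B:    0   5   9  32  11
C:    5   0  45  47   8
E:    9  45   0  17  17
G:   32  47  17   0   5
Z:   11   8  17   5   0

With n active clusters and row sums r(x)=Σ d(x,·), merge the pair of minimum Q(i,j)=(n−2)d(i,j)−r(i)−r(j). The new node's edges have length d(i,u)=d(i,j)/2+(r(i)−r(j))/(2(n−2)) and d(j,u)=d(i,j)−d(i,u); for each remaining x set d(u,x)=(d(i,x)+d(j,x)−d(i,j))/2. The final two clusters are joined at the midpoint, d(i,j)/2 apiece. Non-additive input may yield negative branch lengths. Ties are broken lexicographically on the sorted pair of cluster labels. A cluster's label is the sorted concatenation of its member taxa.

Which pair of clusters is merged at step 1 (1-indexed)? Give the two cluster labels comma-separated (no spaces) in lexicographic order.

step 1: merge (B,C) at d=5, Q=-147; branch lengths B→-11/2, C→21/2; new cluster BC
  updated: d(BC,E)=49/2, d(BC,G)=37, d(BC,Z)=7
step 2: merge (BC,Z) at d=7, Q=-167/2; branch lengths BC→107/8, Z→-51/8; new cluster BCZ
  updated: d(BCZ,E)=69/4, d(BCZ,G)=35/2
step 3: merge (BCZ,E) at d=69/4, Q=-207/4; branch lengths BCZ→71/8, E→67/8; new cluster BCEZ
  updated: d(BCEZ,G)=69/8
step 4: merge (BCEZ,G) at d=69/8; branch lengths BCEZ→69/16, G→69/16; new cluster BCEGZ
final tree: ((((B:-11/2,C:21/2):107/8,Z:-51/8):71/8,E:67/8):69/16,G:69/16)
total length: 303/8

B,C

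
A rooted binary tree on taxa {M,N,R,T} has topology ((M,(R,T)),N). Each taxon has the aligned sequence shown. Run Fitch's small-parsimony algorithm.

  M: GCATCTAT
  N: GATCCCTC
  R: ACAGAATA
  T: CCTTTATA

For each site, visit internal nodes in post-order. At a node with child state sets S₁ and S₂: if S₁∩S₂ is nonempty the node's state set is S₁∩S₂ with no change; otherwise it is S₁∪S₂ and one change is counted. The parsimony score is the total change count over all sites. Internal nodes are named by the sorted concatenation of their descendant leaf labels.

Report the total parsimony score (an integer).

[col 0] RT: children R:{A}, T:{C} ∪→ {A,C}; cost 1
[col 0] MRT: children M:{G}, RT:{A,C} ∪→ {A,C,G}; cost 1
[col 0] MNRT: children MRT:{A,C,G}, N:{G} ∩→ {G}; cost 0
[col 1] RT: children R:{C}, T:{C} ∩→ {C}; cost 0
[col 1] MRT: children M:{C}, RT:{C} ∩→ {C}; cost 0
[col 1] MNRT: children MRT:{C}, N:{A} ∪→ {A,C}; cost 1
[col 2] RT: children R:{A}, T:{T} ∪→ {A,T}; cost 1
[col 2] MRT: children M:{A}, RT:{A,T} ∩→ {A}; cost 0
[col 2] MNRT: children MRT:{A}, N:{T} ∪→ {A,T}; cost 1
[col 3] RT: children R:{G}, T:{T} ∪→ {G,T}; cost 1
[col 3] MRT: children M:{T}, RT:{G,T} ∩→ {T}; cost 0
[col 3] MNRT: children MRT:{T}, N:{C} ∪→ {C,T}; cost 1
[col 4] RT: children R:{A}, T:{T} ∪→ {A,T}; cost 1
[col 4] MRT: children M:{C}, RT:{A,T} ∪→ {A,C,T}; cost 1
[col 4] MNRT: children MRT:{A,C,T}, N:{C} ∩→ {C}; cost 0
[col 5] RT: children R:{A}, T:{A} ∩→ {A}; cost 0
[col 5] MRT: children M:{T}, RT:{A} ∪→ {A,T}; cost 1
[col 5] MNRT: children MRT:{A,T}, N:{C} ∪→ {A,C,T}; cost 1
[col 6] RT: children R:{T}, T:{T} ∩→ {T}; cost 0
[col 6] MRT: children M:{A}, RT:{T} ∪→ {A,T}; cost 1
[col 6] MNRT: children MRT:{A,T}, N:{T} ∩→ {T}; cost 0
[col 7] RT: children R:{A}, T:{A} ∩→ {A}; cost 0
[col 7] MRT: children M:{T}, RT:{A} ∪→ {A,T}; cost 1
[col 7] MNRT: children MRT:{A,T}, N:{C} ∪→ {A,C,T}; cost 1
per-site changes: [2, 1, 2, 2, 2, 2, 1, 2]; total = 14

14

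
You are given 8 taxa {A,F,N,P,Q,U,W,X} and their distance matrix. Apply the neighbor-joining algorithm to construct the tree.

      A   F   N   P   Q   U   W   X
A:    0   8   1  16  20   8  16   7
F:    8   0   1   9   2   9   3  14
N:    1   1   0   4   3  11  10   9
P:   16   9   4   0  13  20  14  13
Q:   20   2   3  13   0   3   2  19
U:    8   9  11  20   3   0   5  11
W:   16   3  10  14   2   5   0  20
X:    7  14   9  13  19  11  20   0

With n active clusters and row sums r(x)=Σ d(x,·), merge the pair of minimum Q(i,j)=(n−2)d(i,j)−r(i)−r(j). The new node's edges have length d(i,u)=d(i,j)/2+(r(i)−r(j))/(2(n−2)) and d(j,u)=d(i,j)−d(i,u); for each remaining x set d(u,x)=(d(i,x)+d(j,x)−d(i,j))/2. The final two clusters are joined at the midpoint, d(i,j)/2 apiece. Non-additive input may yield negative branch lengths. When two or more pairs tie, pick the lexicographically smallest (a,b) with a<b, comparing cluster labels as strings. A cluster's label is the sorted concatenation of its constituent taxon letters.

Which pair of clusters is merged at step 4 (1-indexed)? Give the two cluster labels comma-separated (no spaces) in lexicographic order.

iteration 1: select A,X (d=7, Q=-127); attach at lengths (25/12, 59/12); label the merged cluster AX
  updated: d(AX,F)=15/2, d(AX,N)=3/2, d(AX,P)=11, d(AX,Q)=16, d(AX,U)=6, d(AX,W)=29/2
iteration 2: select N,P (d=4, Q=-163/2); attach at lengths (-41/20, 121/20); label the merged cluster NP
  updated: d(AX,NP)=17/4, d(F,NP)=3, d(NP,Q)=6, d(NP,U)=27/2, d(NP,W)=10
iteration 3: select AX,NP (d=17/4, Q=-68); attach at lengths (57/16, 11/16); label the merged cluster ANPX
  updated: d(ANPX,F)=25/8, d(ANPX,Q)=71/8, d(ANPX,U)=61/8, d(ANPX,W)=81/8
iteration 4: select ANPX,F (d=25/8, Q=-75/2); attach at lengths (11/3, -13/24); label the merged cluster AFNPX
  updated: d(AFNPX,Q)=31/8, d(AFNPX,U)=27/4, d(AFNPX,W)=5
iteration 5: select AFNPX,W (d=5, Q=-141/8); attach at lengths (109/32, 51/32); label the merged cluster AFNPWX
  updated: d(AFNPWX,Q)=7/16, d(AFNPWX,U)=27/8
iteration 6: select AFNPWX,Q (d=7/16, Q=-109/16); attach at lengths (13/32, 1/32); label the merged cluster AFNPQWX
  updated: d(AFNPQWX,U)=95/32
iteration 7: select AFNPQWX,U (d=95/32); attach at lengths (95/64, 95/64); label the merged cluster AFNPQUWX
final tree: ((((((A:25/12,X:59/12):57/16,(N:-41/20,P:121/20):11/16):11/3,F:-13/24):109/32,W:51/32):13/32,Q:1/32):95/64,U:95/64)
total length: 857/32

ANPX,F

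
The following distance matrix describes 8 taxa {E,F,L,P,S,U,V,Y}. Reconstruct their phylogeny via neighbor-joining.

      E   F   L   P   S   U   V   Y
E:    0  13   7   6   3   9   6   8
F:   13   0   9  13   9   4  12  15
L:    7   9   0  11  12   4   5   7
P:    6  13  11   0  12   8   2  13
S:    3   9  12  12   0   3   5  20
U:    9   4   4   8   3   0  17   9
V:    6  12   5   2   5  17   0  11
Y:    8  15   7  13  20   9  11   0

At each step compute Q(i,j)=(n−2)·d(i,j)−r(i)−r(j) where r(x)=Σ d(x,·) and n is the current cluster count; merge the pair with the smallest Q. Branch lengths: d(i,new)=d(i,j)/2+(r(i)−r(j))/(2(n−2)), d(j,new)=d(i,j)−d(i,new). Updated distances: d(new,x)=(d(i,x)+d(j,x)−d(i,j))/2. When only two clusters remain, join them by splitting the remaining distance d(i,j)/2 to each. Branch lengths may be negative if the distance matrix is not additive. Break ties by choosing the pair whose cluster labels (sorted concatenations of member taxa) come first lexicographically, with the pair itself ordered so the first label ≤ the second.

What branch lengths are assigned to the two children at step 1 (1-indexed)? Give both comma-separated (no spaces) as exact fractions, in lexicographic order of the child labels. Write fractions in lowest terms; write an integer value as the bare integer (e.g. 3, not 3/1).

19/12,5/12

step 1: merge (P,V) at d=2, Q=-111; branch lengths P→19/12, V→5/12; new cluster PV
  updated: d(E,PV)=5, d(F,PV)=23/2, d(L,PV)=7, d(PV,S)=15/2, d(PV,U)=23/2, d(PV,Y)=11
step 2: merge (E,S) at d=3, Q=-169/2; branch lengths E→11/20, S→49/20; new cluster ES
  updated: d(ES,F)=19/2, d(ES,L)=8, d(ES,PV)=19/4, d(ES,U)=9/2, d(ES,Y)=25/2
step 3: merge (ES,PV) at d=19/4, Q=-66; branch lengths ES→25/16, PV→51/16; new cluster EPSV
  updated: d(EPSV,F)=65/8, d(EPSV,L)=41/8, d(EPSV,U)=45/8, d(EPSV,Y)=75/8
step 4: merge (F,U) at d=4, Q=-187/4; branch lengths F→17/4, U→-1/4; new cluster FU
  updated: d(EPSV,FU)=39/8, d(FU,L)=9/2, d(FU,Y)=10
step 5: merge (EPSV,FU) at d=39/8, Q=-29; branch lengths EPSV→39/16, FU→39/16; new cluster EFPSUV
  updated: d(EFPSUV,L)=19/8, d(EFPSUV,Y)=29/4
step 6: merge (EFPSUV,L) at d=19/8, Q=-133/8; branch lengths EFPSUV→21/16, L→17/16; new cluster EFLPSUV
  updated: d(EFLPSUV,Y)=95/16
step 7: merge (EFLPSUV,Y) at d=95/16; branch lengths EFLPSUV→95/32, Y→95/32; new cluster EFLPSUVY
final tree: (((((E:11/20,S:49/20):25/16,(P:19/12,V:5/12):51/16):39/16,(F:17/4,U:-1/4):39/16):21/16,L:17/16):95/32,Y:95/32)
total length: 431/16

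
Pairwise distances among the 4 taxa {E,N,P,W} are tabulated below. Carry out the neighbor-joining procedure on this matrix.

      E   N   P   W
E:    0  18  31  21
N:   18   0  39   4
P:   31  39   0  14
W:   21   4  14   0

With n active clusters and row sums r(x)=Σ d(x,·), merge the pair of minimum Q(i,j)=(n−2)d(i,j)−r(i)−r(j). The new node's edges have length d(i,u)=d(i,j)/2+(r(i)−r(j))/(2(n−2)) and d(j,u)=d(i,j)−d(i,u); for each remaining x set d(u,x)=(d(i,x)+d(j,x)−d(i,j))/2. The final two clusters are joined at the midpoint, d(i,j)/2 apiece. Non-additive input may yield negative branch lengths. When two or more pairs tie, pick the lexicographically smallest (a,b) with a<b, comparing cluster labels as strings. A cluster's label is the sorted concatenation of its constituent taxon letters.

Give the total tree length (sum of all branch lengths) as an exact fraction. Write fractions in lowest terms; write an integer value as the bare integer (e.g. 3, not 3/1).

159/4

step 1: merge (E,N) at d=18, Q=-95; branch lengths E→45/4, N→27/4; new cluster EN
  updated: d(EN,P)=26, d(EN,W)=7/2
step 2: merge (EN,P) at d=26, Q=-87/2; branch lengths EN→31/4, P→73/4; new cluster ENP
  updated: d(ENP,W)=-17/4
step 3: merge (ENP,W) at d=-17/4; branch lengths ENP→-17/8, W→-17/8; new cluster ENPW
final tree: (((E:45/4,N:27/4):31/4,P:73/4):-17/8,W:-17/8)
total length: 159/4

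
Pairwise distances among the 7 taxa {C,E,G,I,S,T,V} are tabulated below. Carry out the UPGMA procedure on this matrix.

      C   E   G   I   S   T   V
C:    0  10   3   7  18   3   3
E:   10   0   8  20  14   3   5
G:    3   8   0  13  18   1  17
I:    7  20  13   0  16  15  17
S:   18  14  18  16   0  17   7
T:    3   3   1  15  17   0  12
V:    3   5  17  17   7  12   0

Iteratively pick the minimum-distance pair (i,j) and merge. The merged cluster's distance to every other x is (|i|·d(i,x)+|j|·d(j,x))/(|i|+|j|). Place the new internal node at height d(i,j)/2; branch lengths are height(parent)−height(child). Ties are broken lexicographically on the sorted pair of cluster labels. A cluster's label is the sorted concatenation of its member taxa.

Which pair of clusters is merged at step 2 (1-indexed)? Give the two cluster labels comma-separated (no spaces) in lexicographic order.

iteration 1: select G,T (d=1); attach at lengths (1/2, 1/2); label the merged cluster GT
  updated: d(C,GT)=3, d(E,GT)=11/2, d(GT,I)=14, d(GT,S)=35/2, d(GT,V)=29/2
iteration 2: select C,GT (d=3); attach at lengths (3/2, 1); label the merged cluster CGT
  updated: d(CGT,E)=7, d(CGT,I)=35/3, d(CGT,S)=53/3, d(CGT,V)=32/3
iteration 3: select E,V (d=5); attach at lengths (5/2, 5/2); label the merged cluster EV
  updated: d(CGT,EV)=53/6, d(EV,I)=37/2, d(EV,S)=21/2
iteration 4: select CGT,EV (d=53/6); attach at lengths (35/12, 23/12); label the merged cluster CEGTV
  updated: d(CEGTV,I)=72/5, d(CEGTV,S)=74/5
iteration 5: select CEGTV,I (d=72/5); attach at lengths (167/60, 36/5); label the merged cluster CEGITV
  updated: d(CEGITV,S)=15
iteration 6: select CEGITV,S (d=15); attach at lengths (3/10, 15/2); label the merged cluster CEGISTV
final tree: ((((C:3/2,(G:1/2,T:1/2):1):35/12,(E:5/2,V:5/2):23/12):167/60,I:36/5):3/10,S:15/2)
total length: 1867/60

C,GT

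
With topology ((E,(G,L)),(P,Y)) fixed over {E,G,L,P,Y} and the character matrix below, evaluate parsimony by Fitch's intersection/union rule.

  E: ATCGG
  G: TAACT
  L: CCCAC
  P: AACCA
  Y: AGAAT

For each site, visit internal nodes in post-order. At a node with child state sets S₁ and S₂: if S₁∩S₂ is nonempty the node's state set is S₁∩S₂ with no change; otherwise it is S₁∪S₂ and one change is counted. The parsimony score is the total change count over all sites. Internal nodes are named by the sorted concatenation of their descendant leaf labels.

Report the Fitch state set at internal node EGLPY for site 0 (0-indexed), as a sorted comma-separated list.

A

site 0, node GL: G={T} ∪ L={C} → {C,T} (+1)
site 0, node EGL: E={A} ∪ GL={C,T} → {A,C,T} (+1)
site 0, node PY: P={A} ∩ Y={A} → {A} (+0)
site 0, node EGLPY: EGL={A,C,T} ∩ PY={A} → {A} (+0)
site 1, node GL: G={A} ∪ L={C} → {A,C} (+1)
site 1, node EGL: E={T} ∪ GL={A,C} → {A,C,T} (+1)
site 1, node PY: P={A} ∪ Y={G} → {A,G} (+1)
site 1, node EGLPY: EGL={A,C,T} ∩ PY={A,G} → {A} (+0)
site 2, node GL: G={A} ∪ L={C} → {A,C} (+1)
site 2, node EGL: E={C} ∩ GL={A,C} → {C} (+0)
site 2, node PY: P={C} ∪ Y={A} → {A,C} (+1)
site 2, node EGLPY: EGL={C} ∩ PY={A,C} → {C} (+0)
site 3, node GL: G={C} ∪ L={A} → {A,C} (+1)
site 3, node EGL: E={G} ∪ GL={A,C} → {A,C,G} (+1)
site 3, node PY: P={C} ∪ Y={A} → {A,C} (+1)
site 3, node EGLPY: EGL={A,C,G} ∩ PY={A,C} → {A,C} (+0)
site 4, node GL: G={T} ∪ L={C} → {C,T} (+1)
site 4, node EGL: E={G} ∪ GL={C,T} → {C,G,T} (+1)
site 4, node PY: P={A} ∪ Y={T} → {A,T} (+1)
site 4, node EGLPY: EGL={C,G,T} ∩ PY={A,T} → {T} (+0)
per-site changes: [2, 3, 2, 3, 3]; total = 13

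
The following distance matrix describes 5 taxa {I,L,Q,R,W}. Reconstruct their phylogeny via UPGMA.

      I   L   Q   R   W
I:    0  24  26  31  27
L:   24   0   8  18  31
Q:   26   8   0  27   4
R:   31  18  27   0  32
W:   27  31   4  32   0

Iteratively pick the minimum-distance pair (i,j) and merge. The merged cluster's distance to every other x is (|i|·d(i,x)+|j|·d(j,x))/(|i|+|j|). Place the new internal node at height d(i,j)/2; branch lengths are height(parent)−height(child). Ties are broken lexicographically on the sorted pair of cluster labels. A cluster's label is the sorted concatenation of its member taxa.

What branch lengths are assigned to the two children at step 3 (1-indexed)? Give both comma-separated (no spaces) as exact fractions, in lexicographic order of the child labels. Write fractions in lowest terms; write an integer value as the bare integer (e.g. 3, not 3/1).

iteration 1: select Q,W (d=4); attach at lengths (2, 2); label the merged cluster QW
  updated: d(I,QW)=53/2, d(L,QW)=39/2, d(QW,R)=59/2
iteration 2: select L,R (d=18); attach at lengths (9, 9); label the merged cluster LR
  updated: d(I,LR)=55/2, d(LR,QW)=49/2
iteration 3: select LR,QW (d=49/2); attach at lengths (13/4, 41/4); label the merged cluster LQRW
  updated: d(I,LQRW)=27
iteration 4: select I,LQRW (d=27); attach at lengths (27/2, 5/4); label the merged cluster ILQRW
final tree: (I:27/2,((L:9,R:9):13/4,(Q:2,W:2):41/4):5/4)
total length: 201/4

13/4,41/4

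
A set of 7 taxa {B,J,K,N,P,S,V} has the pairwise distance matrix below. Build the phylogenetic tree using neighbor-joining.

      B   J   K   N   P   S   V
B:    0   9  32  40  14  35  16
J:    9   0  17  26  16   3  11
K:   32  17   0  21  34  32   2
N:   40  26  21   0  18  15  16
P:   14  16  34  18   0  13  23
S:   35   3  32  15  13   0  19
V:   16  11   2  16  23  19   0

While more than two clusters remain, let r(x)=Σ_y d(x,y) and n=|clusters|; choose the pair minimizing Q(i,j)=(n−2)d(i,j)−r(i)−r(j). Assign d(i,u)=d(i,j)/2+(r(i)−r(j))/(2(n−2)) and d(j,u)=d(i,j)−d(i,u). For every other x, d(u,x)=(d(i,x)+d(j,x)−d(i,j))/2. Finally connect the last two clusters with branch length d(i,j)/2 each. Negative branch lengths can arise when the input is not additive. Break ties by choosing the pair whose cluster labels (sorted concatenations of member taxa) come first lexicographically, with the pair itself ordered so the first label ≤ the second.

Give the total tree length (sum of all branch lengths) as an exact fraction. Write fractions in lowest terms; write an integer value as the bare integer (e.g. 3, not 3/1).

step 1: merge (K,V) at d=2, Q=-215; branch lengths K→61/10, V→-41/10; new cluster KV
  updated: d(B,KV)=23, d(J,KV)=13, d(KV,N)=35/2, d(KV,P)=55/2, d(KV,S)=49/2
step 2: merge (B,P) at d=14, Q=-307/2; branch lengths B→177/16, P→47/16; new cluster BP
  updated: d(BP,J)=11/2, d(BP,KV)=73/4, d(BP,N)=22, d(BP,S)=17
step 3: merge (KV,N) at d=35/2, Q=-405/4; branch lengths KV→181/24, N→239/24; new cluster KNV
  updated: d(BP,KNV)=91/8, d(J,KNV)=43/4, d(KNV,S)=11
step 4: merge (BP,KNV) at d=91/8, Q=-177/4; branch lengths BP→47/8, KNV→11/2; new cluster BKNPV
  updated: d(BKNPV,J)=39/16, d(BKNPV,S)=133/16
step 5: merge (BKNPV,J) at d=39/16, Q=-55/4; branch lengths BKNPV→31/8, J→-23/16; new cluster BJKNPV
  updated: d(BJKNPV,S)=71/16
step 6: merge (BJKNPV,S) at d=71/16; branch lengths BJKNPV→71/32, S→71/32; new cluster BJKNPSV
final tree: ((((B:177/16,P:47/16):47/8,((K:61/10,V:-41/10):181/24,N:239/24):11/2):31/8,J:-23/16):71/32,S:71/32)
total length: 207/4

207/4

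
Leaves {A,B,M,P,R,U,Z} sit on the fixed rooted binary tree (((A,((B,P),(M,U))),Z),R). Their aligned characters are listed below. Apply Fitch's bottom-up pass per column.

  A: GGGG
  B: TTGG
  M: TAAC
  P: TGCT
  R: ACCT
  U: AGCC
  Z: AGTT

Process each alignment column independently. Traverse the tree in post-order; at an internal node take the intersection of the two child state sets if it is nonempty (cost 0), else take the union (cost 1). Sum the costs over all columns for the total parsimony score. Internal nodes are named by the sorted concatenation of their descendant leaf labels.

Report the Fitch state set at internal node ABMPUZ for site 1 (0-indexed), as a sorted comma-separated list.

BP@0: {T} ∩ {T} = {T} (intersection, +0)
MU@0: {T} ∪ {A} = {A,T} (union, +1)
BMPU@0: {T} ∩ {A,T} = {T} (intersection, +0)
ABMPU@0: {G} ∪ {T} = {G,T} (union, +1)
ABMPUZ@0: {G,T} ∪ {A} = {A,G,T} (union, +1)
ABMPRUZ@0: {A,G,T} ∩ {A} = {A} (intersection, +0)
BP@1: {T} ∪ {G} = {G,T} (union, +1)
MU@1: {A} ∪ {G} = {A,G} (union, +1)
BMPU@1: {G,T} ∩ {A,G} = {G} (intersection, +0)
ABMPU@1: {G} ∩ {G} = {G} (intersection, +0)
ABMPUZ@1: {G} ∩ {G} = {G} (intersection, +0)
ABMPRUZ@1: {G} ∪ {C} = {C,G} (union, +1)
BP@2: {G} ∪ {C} = {C,G} (union, +1)
MU@2: {A} ∪ {C} = {A,C} (union, +1)
BMPU@2: {C,G} ∩ {A,C} = {C} (intersection, +0)
ABMPU@2: {G} ∪ {C} = {C,G} (union, +1)
ABMPUZ@2: {C,G} ∪ {T} = {C,G,T} (union, +1)
ABMPRUZ@2: {C,G,T} ∩ {C} = {C} (intersection, +0)
BP@3: {G} ∪ {T} = {G,T} (union, +1)
MU@3: {C} ∩ {C} = {C} (intersection, +0)
BMPU@3: {G,T} ∪ {C} = {C,G,T} (union, +1)
ABMPU@3: {G} ∩ {C,G,T} = {G} (intersection, +0)
ABMPUZ@3: {G} ∪ {T} = {G,T} (union, +1)
ABMPRUZ@3: {G,T} ∩ {T} = {T} (intersection, +0)
per-site changes: [3, 3, 4, 3]; total = 13

G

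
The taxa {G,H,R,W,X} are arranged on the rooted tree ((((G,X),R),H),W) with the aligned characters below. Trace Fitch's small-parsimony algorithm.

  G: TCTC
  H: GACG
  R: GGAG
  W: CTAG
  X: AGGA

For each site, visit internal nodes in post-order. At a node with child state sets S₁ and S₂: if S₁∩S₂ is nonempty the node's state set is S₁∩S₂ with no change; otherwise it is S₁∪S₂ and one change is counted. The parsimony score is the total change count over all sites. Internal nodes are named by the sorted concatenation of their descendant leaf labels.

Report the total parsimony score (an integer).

11

[col 0] GX: children G:{T}, X:{A} ∪→ {A,T}; cost 1
[col 0] GRX: children GX:{A,T}, R:{G} ∪→ {A,G,T}; cost 1
[col 0] GHRX: children GRX:{A,G,T}, H:{G} ∩→ {G}; cost 0
[col 0] GHRWX: children GHRX:{G}, W:{C} ∪→ {C,G}; cost 1
[col 1] GX: children G:{C}, X:{G} ∪→ {C,G}; cost 1
[col 1] GRX: children GX:{C,G}, R:{G} ∩→ {G}; cost 0
[col 1] GHRX: children GRX:{G}, H:{A} ∪→ {A,G}; cost 1
[col 1] GHRWX: children GHRX:{A,G}, W:{T} ∪→ {A,G,T}; cost 1
[col 2] GX: children G:{T}, X:{G} ∪→ {G,T}; cost 1
[col 2] GRX: children GX:{G,T}, R:{A} ∪→ {A,G,T}; cost 1
[col 2] GHRX: children GRX:{A,G,T}, H:{C} ∪→ {A,C,G,T}; cost 1
[col 2] GHRWX: children GHRX:{A,C,G,T}, W:{A} ∩→ {A}; cost 0
[col 3] GX: children G:{C}, X:{A} ∪→ {A,C}; cost 1
[col 3] GRX: children GX:{A,C}, R:{G} ∪→ {A,C,G}; cost 1
[col 3] GHRX: children GRX:{A,C,G}, H:{G} ∩→ {G}; cost 0
[col 3] GHRWX: children GHRX:{G}, W:{G} ∩→ {G}; cost 0
per-site changes: [3, 3, 3, 2]; total = 11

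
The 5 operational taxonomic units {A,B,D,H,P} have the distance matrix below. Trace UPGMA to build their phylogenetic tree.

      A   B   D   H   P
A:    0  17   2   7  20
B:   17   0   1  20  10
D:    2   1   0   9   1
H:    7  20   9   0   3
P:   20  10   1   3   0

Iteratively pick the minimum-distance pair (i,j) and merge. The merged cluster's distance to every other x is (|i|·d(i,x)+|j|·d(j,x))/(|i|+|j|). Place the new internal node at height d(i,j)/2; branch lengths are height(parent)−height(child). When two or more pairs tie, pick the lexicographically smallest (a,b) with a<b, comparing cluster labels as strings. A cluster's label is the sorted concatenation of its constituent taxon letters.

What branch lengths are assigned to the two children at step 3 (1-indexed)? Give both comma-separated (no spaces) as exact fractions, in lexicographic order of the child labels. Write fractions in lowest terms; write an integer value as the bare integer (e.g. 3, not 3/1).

1. join B+D (d=1) ⇒ BD; edges |B|=1/2, |D|=1/2
  updated: d(A,BD)=19/2, d(BD,H)=29/2, d(BD,P)=11/2
2. join H+P (d=3) ⇒ HP; edges |H|=3/2, |P|=3/2
  updated: d(A,HP)=27/2, d(BD,HP)=10
3. join A+BD (d=19/2) ⇒ ABD; edges |A|=19/4, |BD|=17/4
  updated: d(ABD,HP)=67/6
4. join ABD+HP (d=67/6) ⇒ ABDHP; edges |ABD|=5/6, |HP|=49/12
final tree: ((A:19/4,(B:1/2,D:1/2):17/4):5/6,(H:3/2,P:3/2):49/12)
total length: 215/12

19/4,17/4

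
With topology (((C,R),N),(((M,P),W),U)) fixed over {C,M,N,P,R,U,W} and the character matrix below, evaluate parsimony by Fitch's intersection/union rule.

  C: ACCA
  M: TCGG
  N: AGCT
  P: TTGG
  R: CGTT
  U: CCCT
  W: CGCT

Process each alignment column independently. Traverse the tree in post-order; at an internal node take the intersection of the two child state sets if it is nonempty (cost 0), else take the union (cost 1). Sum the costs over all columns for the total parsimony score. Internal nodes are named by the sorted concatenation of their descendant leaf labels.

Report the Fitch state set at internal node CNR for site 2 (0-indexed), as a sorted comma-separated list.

C

[col 0] CR: children C:{A}, R:{C} ∪→ {A,C}; cost 1
[col 0] CNR: children CR:{A,C}, N:{A} ∩→ {A}; cost 0
[col 0] MP: children M:{T}, P:{T} ∩→ {T}; cost 0
[col 0] MPW: children MP:{T}, W:{C} ∪→ {C,T}; cost 1
[col 0] MPUW: children MPW:{C,T}, U:{C} ∩→ {C}; cost 0
[col 0] CMNPRUW: children CNR:{A}, MPUW:{C} ∪→ {A,C}; cost 1
[col 1] CR: children C:{C}, R:{G} ∪→ {C,G}; cost 1
[col 1] CNR: children CR:{C,G}, N:{G} ∩→ {G}; cost 0
[col 1] MP: children M:{C}, P:{T} ∪→ {C,T}; cost 1
[col 1] MPW: children MP:{C,T}, W:{G} ∪→ {C,G,T}; cost 1
[col 1] MPUW: children MPW:{C,G,T}, U:{C} ∩→ {C}; cost 0
[col 1] CMNPRUW: children CNR:{G}, MPUW:{C} ∪→ {C,G}; cost 1
[col 2] CR: children C:{C}, R:{T} ∪→ {C,T}; cost 1
[col 2] CNR: children CR:{C,T}, N:{C} ∩→ {C}; cost 0
[col 2] MP: children M:{G}, P:{G} ∩→ {G}; cost 0
[col 2] MPW: children MP:{G}, W:{C} ∪→ {C,G}; cost 1
[col 2] MPUW: children MPW:{C,G}, U:{C} ∩→ {C}; cost 0
[col 2] CMNPRUW: children CNR:{C}, MPUW:{C} ∩→ {C}; cost 0
[col 3] CR: children C:{A}, R:{T} ∪→ {A,T}; cost 1
[col 3] CNR: children CR:{A,T}, N:{T} ∩→ {T}; cost 0
[col 3] MP: children M:{G}, P:{G} ∩→ {G}; cost 0
[col 3] MPW: children MP:{G}, W:{T} ∪→ {G,T}; cost 1
[col 3] MPUW: children MPW:{G,T}, U:{T} ∩→ {T}; cost 0
[col 3] CMNPRUW: children CNR:{T}, MPUW:{T} ∩→ {T}; cost 0
per-site changes: [3, 4, 2, 2]; total = 11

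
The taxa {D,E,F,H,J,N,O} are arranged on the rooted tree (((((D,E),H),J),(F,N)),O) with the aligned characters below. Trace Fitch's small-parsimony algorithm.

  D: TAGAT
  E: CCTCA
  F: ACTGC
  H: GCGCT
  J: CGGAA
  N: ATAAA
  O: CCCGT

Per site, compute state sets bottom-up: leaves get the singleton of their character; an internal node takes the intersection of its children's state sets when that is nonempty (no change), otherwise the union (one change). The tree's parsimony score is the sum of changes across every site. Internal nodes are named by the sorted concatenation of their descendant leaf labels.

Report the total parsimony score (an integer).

site 0, node DE: D={T} ∪ E={C} → {C,T} (+1)
site 0, node DEH: DE={C,T} ∪ H={G} → {C,G,T} (+1)
site 0, node DEHJ: DEH={C,G,T} ∩ J={C} → {C} (+0)
site 0, node FN: F={A} ∩ N={A} → {A} (+0)
site 0, node DEFHJN: DEHJ={C} ∪ FN={A} → {A,C} (+1)
site 0, node DEFHJNO: DEFHJN={A,C} ∩ O={C} → {C} (+0)
site 1, node DE: D={A} ∪ E={C} → {A,C} (+1)
site 1, node DEH: DE={A,C} ∩ H={C} → {C} (+0)
site 1, node DEHJ: DEH={C} ∪ J={G} → {C,G} (+1)
site 1, node FN: F={C} ∪ N={T} → {C,T} (+1)
site 1, node DEFHJN: DEHJ={C,G} ∩ FN={C,T} → {C} (+0)
site 1, node DEFHJNO: DEFHJN={C} ∩ O={C} → {C} (+0)
site 2, node DE: D={G} ∪ E={T} → {G,T} (+1)
site 2, node DEH: DE={G,T} ∩ H={G} → {G} (+0)
site 2, node DEHJ: DEH={G} ∩ J={G} → {G} (+0)
site 2, node FN: F={T} ∪ N={A} → {A,T} (+1)
site 2, node DEFHJN: DEHJ={G} ∪ FN={A,T} → {A,G,T} (+1)
site 2, node DEFHJNO: DEFHJN={A,G,T} ∪ O={C} → {A,C,G,T} (+1)
site 3, node DE: D={A} ∪ E={C} → {A,C} (+1)
site 3, node DEH: DE={A,C} ∩ H={C} → {C} (+0)
site 3, node DEHJ: DEH={C} ∪ J={A} → {A,C} (+1)
site 3, node FN: F={G} ∪ N={A} → {A,G} (+1)
site 3, node DEFHJN: DEHJ={A,C} ∩ FN={A,G} → {A} (+0)
site 3, node DEFHJNO: DEFHJN={A} ∪ O={G} → {A,G} (+1)
site 4, node DE: D={T} ∪ E={A} → {A,T} (+1)
site 4, node DEH: DE={A,T} ∩ H={T} → {T} (+0)
site 4, node DEHJ: DEH={T} ∪ J={A} → {A,T} (+1)
site 4, node FN: F={C} ∪ N={A} → {A,C} (+1)
site 4, node DEFHJN: DEHJ={A,T} ∩ FN={A,C} → {A} (+0)
site 4, node DEFHJNO: DEFHJN={A} ∪ O={T} → {A,T} (+1)
per-site changes: [3, 3, 4, 4, 4]; total = 18

18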